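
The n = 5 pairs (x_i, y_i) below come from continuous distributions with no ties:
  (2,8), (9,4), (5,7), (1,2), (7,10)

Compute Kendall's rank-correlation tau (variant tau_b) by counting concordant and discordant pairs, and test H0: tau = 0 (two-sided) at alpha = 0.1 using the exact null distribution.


Step 1: Enumerate the 10 unordered pairs (i,j) with i<j and classify each by sign(x_j-x_i) * sign(y_j-y_i).
  (1,2):dx=+7,dy=-4->D; (1,3):dx=+3,dy=-1->D; (1,4):dx=-1,dy=-6->C; (1,5):dx=+5,dy=+2->C
  (2,3):dx=-4,dy=+3->D; (2,4):dx=-8,dy=-2->C; (2,5):dx=-2,dy=+6->D; (3,4):dx=-4,dy=-5->C
  (3,5):dx=+2,dy=+3->C; (4,5):dx=+6,dy=+8->C
Step 2: C = 6, D = 4, total pairs = 10.
Step 3: tau = (C - D)/(n(n-1)/2) = (6 - 4)/10 = 0.200000.
Step 4: Exact two-sided p-value (enumerate n! = 120 permutations of y under H0): p = 0.816667.
Step 5: alpha = 0.1. fail to reject H0.

tau_b = 0.2000 (C=6, D=4), p = 0.816667, fail to reject H0.


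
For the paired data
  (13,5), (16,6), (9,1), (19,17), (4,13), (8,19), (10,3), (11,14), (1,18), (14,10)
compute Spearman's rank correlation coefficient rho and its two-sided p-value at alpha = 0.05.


Step 1: Rank x and y separately (midranks; no ties here).
rank(x): 13->7, 16->9, 9->4, 19->10, 4->2, 8->3, 10->5, 11->6, 1->1, 14->8
rank(y): 5->3, 6->4, 1->1, 17->8, 13->6, 19->10, 3->2, 14->7, 18->9, 10->5
Step 2: d_i = R_x(i) - R_y(i); compute d_i^2.
  (7-3)^2=16, (9-4)^2=25, (4-1)^2=9, (10-8)^2=4, (2-6)^2=16, (3-10)^2=49, (5-2)^2=9, (6-7)^2=1, (1-9)^2=64, (8-5)^2=9
sum(d^2) = 202.
Step 3: rho = 1 - 6*202 / (10*(10^2 - 1)) = 1 - 1212/990 = -0.224242.
Step 4: Under H0, t = rho * sqrt((n-2)/(1-rho^2)) = -0.6508 ~ t(8).
Step 5: Two-sided p-value from the t-distribution with 8 df = 0.533401.
Step 6: alpha = 0.05. fail to reject H0.

rho = -0.2242, p = 0.533401, fail to reject H0 at alpha = 0.05.


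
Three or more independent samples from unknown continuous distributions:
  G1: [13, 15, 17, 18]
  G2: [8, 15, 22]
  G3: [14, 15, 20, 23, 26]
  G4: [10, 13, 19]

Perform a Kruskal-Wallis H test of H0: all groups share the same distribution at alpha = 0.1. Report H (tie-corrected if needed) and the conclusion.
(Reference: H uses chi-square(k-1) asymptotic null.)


Step 1: Combine all N = 15 observations and assign midranks.
sorted (value, group, rank): (8,G2,1), (10,G4,2), (13,G1,3.5), (13,G4,3.5), (14,G3,5), (15,G1,7), (15,G2,7), (15,G3,7), (17,G1,9), (18,G1,10), (19,G4,11), (20,G3,12), (22,G2,13), (23,G3,14), (26,G3,15)
Step 2: Sum ranks within each group.
R_1 = 29.5 (n_1 = 4)
R_2 = 21 (n_2 = 3)
R_3 = 53 (n_3 = 5)
R_4 = 16.5 (n_4 = 3)
Step 3: H = 12/(N(N+1)) * sum(R_i^2/n_i) - 3(N+1)
     = 12/(15*16) * (29.5^2/4 + 21^2/3 + 53^2/5 + 16.5^2/3) - 3*16
     = 0.050000 * 1017.11 - 48
     = 2.855625.
Step 4: Ties present; correction factor C = 1 - 30/(15^3 - 15) = 0.991071. Corrected H = 2.855625 / 0.991071 = 2.881351.
Step 5: Under H0, H ~ chi^2(3); p-value = 0.410283.
Step 6: alpha = 0.1. fail to reject H0.

H = 2.8814, df = 3, p = 0.410283, fail to reject H0.


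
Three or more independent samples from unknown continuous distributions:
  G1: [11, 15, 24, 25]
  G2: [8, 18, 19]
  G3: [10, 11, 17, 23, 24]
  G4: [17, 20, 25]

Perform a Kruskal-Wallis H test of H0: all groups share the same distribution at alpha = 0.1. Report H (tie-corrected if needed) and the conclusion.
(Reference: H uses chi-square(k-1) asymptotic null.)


Step 1: Combine all N = 15 observations and assign midranks.
sorted (value, group, rank): (8,G2,1), (10,G3,2), (11,G1,3.5), (11,G3,3.5), (15,G1,5), (17,G3,6.5), (17,G4,6.5), (18,G2,8), (19,G2,9), (20,G4,10), (23,G3,11), (24,G1,12.5), (24,G3,12.5), (25,G1,14.5), (25,G4,14.5)
Step 2: Sum ranks within each group.
R_1 = 35.5 (n_1 = 4)
R_2 = 18 (n_2 = 3)
R_3 = 35.5 (n_3 = 5)
R_4 = 31 (n_4 = 3)
Step 3: H = 12/(N(N+1)) * sum(R_i^2/n_i) - 3(N+1)
     = 12/(15*16) * (35.5^2/4 + 18^2/3 + 35.5^2/5 + 31^2/3) - 3*16
     = 0.050000 * 995.446 - 48
     = 1.772292.
Step 4: Ties present; correction factor C = 1 - 24/(15^3 - 15) = 0.992857. Corrected H = 1.772292 / 0.992857 = 1.785042.
Step 5: Under H0, H ~ chi^2(3); p-value = 0.618195.
Step 6: alpha = 0.1. fail to reject H0.

H = 1.7850, df = 3, p = 0.618195, fail to reject H0.


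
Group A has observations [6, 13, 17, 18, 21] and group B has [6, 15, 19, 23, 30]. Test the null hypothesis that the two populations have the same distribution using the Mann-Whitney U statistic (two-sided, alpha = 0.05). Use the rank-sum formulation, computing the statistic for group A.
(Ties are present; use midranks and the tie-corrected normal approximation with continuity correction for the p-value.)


Step 1: Combine and sort all 10 observations; assign midranks.
sorted (value, group): (6,X), (6,Y), (13,X), (15,Y), (17,X), (18,X), (19,Y), (21,X), (23,Y), (30,Y)
ranks: 6->1.5, 6->1.5, 13->3, 15->4, 17->5, 18->6, 19->7, 21->8, 23->9, 30->10
Step 2: Rank sum for X: R1 = 1.5 + 3 + 5 + 6 + 8 = 23.5.
Step 3: U_X = R1 - n1(n1+1)/2 = 23.5 - 5*6/2 = 23.5 - 15 = 8.5.
       U_Y = n1*n2 - U_X = 25 - 8.5 = 16.5.
Step 4: Ties are present, so use the tie-corrected normal approximation (with continuity correction) for the p-value.
Step 5: p-value = 0.463344; compare to alpha = 0.05. fail to reject H0.

U_X = 8.5, p = 0.463344, fail to reject H0 at alpha = 0.05.


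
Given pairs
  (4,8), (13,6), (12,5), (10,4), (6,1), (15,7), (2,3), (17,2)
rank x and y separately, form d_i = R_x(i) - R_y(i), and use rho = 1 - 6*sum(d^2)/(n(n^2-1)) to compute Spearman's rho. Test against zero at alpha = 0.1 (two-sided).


Step 1: Rank x and y separately (midranks; no ties here).
rank(x): 4->2, 13->6, 12->5, 10->4, 6->3, 15->7, 2->1, 17->8
rank(y): 8->8, 6->6, 5->5, 4->4, 1->1, 7->7, 3->3, 2->2
Step 2: d_i = R_x(i) - R_y(i); compute d_i^2.
  (2-8)^2=36, (6-6)^2=0, (5-5)^2=0, (4-4)^2=0, (3-1)^2=4, (7-7)^2=0, (1-3)^2=4, (8-2)^2=36
sum(d^2) = 80.
Step 3: rho = 1 - 6*80 / (8*(8^2 - 1)) = 1 - 480/504 = 0.047619.
Step 4: Under H0, t = rho * sqrt((n-2)/(1-rho^2)) = 0.1168 ~ t(6).
Step 5: Two-sided p-value from the t-distribution with 6 df = 0.910849.
Step 6: alpha = 0.1. fail to reject H0.

rho = 0.0476, p = 0.910849, fail to reject H0 at alpha = 0.1.


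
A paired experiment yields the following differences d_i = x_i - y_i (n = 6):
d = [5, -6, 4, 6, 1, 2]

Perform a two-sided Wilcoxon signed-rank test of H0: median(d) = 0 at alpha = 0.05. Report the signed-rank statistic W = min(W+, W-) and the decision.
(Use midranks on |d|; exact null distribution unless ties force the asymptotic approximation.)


Step 1: Drop any zero differences (none here) and take |d_i|.
|d| = [5, 6, 4, 6, 1, 2]
Step 2: Midrank |d_i| (ties get averaged ranks).
ranks: |5|->4, |6|->5.5, |4|->3, |6|->5.5, |1|->1, |2|->2
Step 3: Attach original signs; sum ranks with positive sign and with negative sign.
W+ = 4 + 3 + 5.5 + 1 + 2 = 15.5
W- = 5.5 = 5.5
(Check: W+ + W- = 21 should equal n(n+1)/2 = 21.)
Step 4: Test statistic W = min(W+, W-) = 5.5.
Step 5: Ties in |d|, so use the tie-corrected normal approximation.
        E[W] = n(n+1)/4 = 6*7/4 = 10.5.
        Tie groups: |d|=6 (t=2); sum(t^3 - t) = 6.
        Var[W] = n(n+1)(2n+1)/24 - sum(t^3-t)/48 = 546/24 - 6/48 = 22.625.
        z = (W - E[W]) / sqrt(Var[W]) = (5.5 - 10.5) / 4.7566 = -1.0512.
        Two-sided p = 2*Phi(z) = 0.293177.
Step 6: alpha = 0.05. fail to reject H0.

W+ = 15.5, W- = 5.5, W = min = 5.5, p = 0.293177, fail to reject H0.


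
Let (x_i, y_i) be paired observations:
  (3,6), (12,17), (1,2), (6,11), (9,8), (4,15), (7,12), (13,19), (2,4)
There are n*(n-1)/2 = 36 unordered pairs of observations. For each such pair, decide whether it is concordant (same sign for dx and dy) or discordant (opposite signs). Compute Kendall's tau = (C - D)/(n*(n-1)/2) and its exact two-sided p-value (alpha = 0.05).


Step 1: Enumerate the 36 unordered pairs (i,j) with i<j and classify each by sign(x_j-x_i) * sign(y_j-y_i).
  (1,2):dx=+9,dy=+11->C; (1,3):dx=-2,dy=-4->C; (1,4):dx=+3,dy=+5->C; (1,5):dx=+6,dy=+2->C
  (1,6):dx=+1,dy=+9->C; (1,7):dx=+4,dy=+6->C; (1,8):dx=+10,dy=+13->C; (1,9):dx=-1,dy=-2->C
  (2,3):dx=-11,dy=-15->C; (2,4):dx=-6,dy=-6->C; (2,5):dx=-3,dy=-9->C; (2,6):dx=-8,dy=-2->C
  (2,7):dx=-5,dy=-5->C; (2,8):dx=+1,dy=+2->C; (2,9):dx=-10,dy=-13->C; (3,4):dx=+5,dy=+9->C
  (3,5):dx=+8,dy=+6->C; (3,6):dx=+3,dy=+13->C; (3,7):dx=+6,dy=+10->C; (3,8):dx=+12,dy=+17->C
  (3,9):dx=+1,dy=+2->C; (4,5):dx=+3,dy=-3->D; (4,6):dx=-2,dy=+4->D; (4,7):dx=+1,dy=+1->C
  (4,8):dx=+7,dy=+8->C; (4,9):dx=-4,dy=-7->C; (5,6):dx=-5,dy=+7->D; (5,7):dx=-2,dy=+4->D
  (5,8):dx=+4,dy=+11->C; (5,9):dx=-7,dy=-4->C; (6,7):dx=+3,dy=-3->D; (6,8):dx=+9,dy=+4->C
  (6,9):dx=-2,dy=-11->C; (7,8):dx=+6,dy=+7->C; (7,9):dx=-5,dy=-8->C; (8,9):dx=-11,dy=-15->C
Step 2: C = 31, D = 5, total pairs = 36.
Step 3: tau = (C - D)/(n(n-1)/2) = (31 - 5)/36 = 0.722222.
Step 4: Exact two-sided p-value (enumerate n! = 362880 permutations of y under H0): p = 0.005886.
Step 5: alpha = 0.05. reject H0.

tau_b = 0.7222 (C=31, D=5), p = 0.005886, reject H0.


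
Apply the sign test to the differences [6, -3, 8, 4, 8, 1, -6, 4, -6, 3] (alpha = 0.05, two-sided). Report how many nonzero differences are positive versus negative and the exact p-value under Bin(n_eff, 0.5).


Step 1: Discard zero differences. Original n = 10; n_eff = number of nonzero differences = 10.
Nonzero differences (with sign): +6, -3, +8, +4, +8, +1, -6, +4, -6, +3
Step 2: Count signs: positive = 7, negative = 3.
Step 3: Under H0: P(positive) = 0.5, so the number of positives S ~ Bin(10, 0.5).
Step 4: Two-sided exact p-value = sum of Bin(10,0.5) probabilities at or below the observed probability = 0.343750.
Step 5: alpha = 0.05. fail to reject H0.

n_eff = 10, pos = 7, neg = 3, p = 0.343750, fail to reject H0.


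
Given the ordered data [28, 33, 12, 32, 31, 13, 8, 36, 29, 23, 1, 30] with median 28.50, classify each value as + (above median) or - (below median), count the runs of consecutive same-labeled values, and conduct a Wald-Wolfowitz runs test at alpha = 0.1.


Step 1: Compute median = 28.50; label A = above, B = below.
Labels in order: BABAABBAABBA  (n_A = 6, n_B = 6)
Step 2: Count runs R = 8.
Step 3: Under H0 (random ordering), E[R] = 2*n_A*n_B/(n_A+n_B) + 1 = 2*6*6/12 + 1 = 7.0000.
        Var[R] = 2*n_A*n_B*(2*n_A*n_B - n_A - n_B) / ((n_A+n_B)^2 * (n_A+n_B-1)) = 4320/1584 = 2.7273.
        SD[R] = 1.6514.
Step 4: Continuity-corrected z = (R - 0.5 - E[R]) / SD[R] = (8 - 0.5 - 7.0000) / 1.6514 = 0.3028.
Step 5: Two-sided p-value via normal approximation = 2*(1 - Phi(|z|)) = 0.762069.
Step 6: alpha = 0.1. fail to reject H0.

R = 8, z = 0.3028, p = 0.762069, fail to reject H0.


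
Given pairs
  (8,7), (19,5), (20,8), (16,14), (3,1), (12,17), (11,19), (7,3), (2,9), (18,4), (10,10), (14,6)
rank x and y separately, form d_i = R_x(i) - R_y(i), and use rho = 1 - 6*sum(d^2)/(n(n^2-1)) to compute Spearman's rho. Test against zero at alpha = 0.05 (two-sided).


Step 1: Rank x and y separately (midranks; no ties here).
rank(x): 8->4, 19->11, 20->12, 16->9, 3->2, 12->7, 11->6, 7->3, 2->1, 18->10, 10->5, 14->8
rank(y): 7->6, 5->4, 8->7, 14->10, 1->1, 17->11, 19->12, 3->2, 9->8, 4->3, 10->9, 6->5
Step 2: d_i = R_x(i) - R_y(i); compute d_i^2.
  (4-6)^2=4, (11-4)^2=49, (12-7)^2=25, (9-10)^2=1, (2-1)^2=1, (7-11)^2=16, (6-12)^2=36, (3-2)^2=1, (1-8)^2=49, (10-3)^2=49, (5-9)^2=16, (8-5)^2=9
sum(d^2) = 256.
Step 3: rho = 1 - 6*256 / (12*(12^2 - 1)) = 1 - 1536/1716 = 0.104895.
Step 4: Under H0, t = rho * sqrt((n-2)/(1-rho^2)) = 0.3335 ~ t(10).
Step 5: Two-sided p-value from the t-distribution with 10 df = 0.745609.
Step 6: alpha = 0.05. fail to reject H0.

rho = 0.1049, p = 0.745609, fail to reject H0 at alpha = 0.05.


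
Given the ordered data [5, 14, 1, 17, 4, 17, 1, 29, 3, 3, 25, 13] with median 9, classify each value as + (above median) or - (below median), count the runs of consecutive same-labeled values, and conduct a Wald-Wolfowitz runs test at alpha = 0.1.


Step 1: Compute median = 9; label A = above, B = below.
Labels in order: BABABABABBAA  (n_A = 6, n_B = 6)
Step 2: Count runs R = 10.
Step 3: Under H0 (random ordering), E[R] = 2*n_A*n_B/(n_A+n_B) + 1 = 2*6*6/12 + 1 = 7.0000.
        Var[R] = 2*n_A*n_B*(2*n_A*n_B - n_A - n_B) / ((n_A+n_B)^2 * (n_A+n_B-1)) = 4320/1584 = 2.7273.
        SD[R] = 1.6514.
Step 4: Continuity-corrected z = (R - 0.5 - E[R]) / SD[R] = (10 - 0.5 - 7.0000) / 1.6514 = 1.5138.
Step 5: Two-sided p-value via normal approximation = 2*(1 - Phi(|z|)) = 0.130070.
Step 6: alpha = 0.1. fail to reject H0.

R = 10, z = 1.5138, p = 0.130070, fail to reject H0.


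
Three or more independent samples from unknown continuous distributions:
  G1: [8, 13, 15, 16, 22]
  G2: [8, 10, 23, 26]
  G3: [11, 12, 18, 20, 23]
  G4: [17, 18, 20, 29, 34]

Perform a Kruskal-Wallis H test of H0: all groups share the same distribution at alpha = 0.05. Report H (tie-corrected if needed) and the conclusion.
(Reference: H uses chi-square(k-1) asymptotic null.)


Step 1: Combine all N = 19 observations and assign midranks.
sorted (value, group, rank): (8,G1,1.5), (8,G2,1.5), (10,G2,3), (11,G3,4), (12,G3,5), (13,G1,6), (15,G1,7), (16,G1,8), (17,G4,9), (18,G3,10.5), (18,G4,10.5), (20,G3,12.5), (20,G4,12.5), (22,G1,14), (23,G2,15.5), (23,G3,15.5), (26,G2,17), (29,G4,18), (34,G4,19)
Step 2: Sum ranks within each group.
R_1 = 36.5 (n_1 = 5)
R_2 = 37 (n_2 = 4)
R_3 = 47.5 (n_3 = 5)
R_4 = 69 (n_4 = 5)
Step 3: H = 12/(N(N+1)) * sum(R_i^2/n_i) - 3(N+1)
     = 12/(19*20) * (36.5^2/5 + 37^2/4 + 47.5^2/5 + 69^2/5) - 3*20
     = 0.031579 * 2012.15 - 60
     = 3.541579.
Step 4: Ties present; correction factor C = 1 - 24/(19^3 - 19) = 0.996491. Corrected H = 3.541579 / 0.996491 = 3.554049.
Step 5: Under H0, H ~ chi^2(3); p-value = 0.313819.
Step 6: alpha = 0.05. fail to reject H0.

H = 3.5540, df = 3, p = 0.313819, fail to reject H0.


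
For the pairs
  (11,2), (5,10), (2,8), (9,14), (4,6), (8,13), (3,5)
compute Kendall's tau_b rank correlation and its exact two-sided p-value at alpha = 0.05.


Step 1: Enumerate the 21 unordered pairs (i,j) with i<j and classify each by sign(x_j-x_i) * sign(y_j-y_i).
  (1,2):dx=-6,dy=+8->D; (1,3):dx=-9,dy=+6->D; (1,4):dx=-2,dy=+12->D; (1,5):dx=-7,dy=+4->D
  (1,6):dx=-3,dy=+11->D; (1,7):dx=-8,dy=+3->D; (2,3):dx=-3,dy=-2->C; (2,4):dx=+4,dy=+4->C
  (2,5):dx=-1,dy=-4->C; (2,6):dx=+3,dy=+3->C; (2,7):dx=-2,dy=-5->C; (3,4):dx=+7,dy=+6->C
  (3,5):dx=+2,dy=-2->D; (3,6):dx=+6,dy=+5->C; (3,7):dx=+1,dy=-3->D; (4,5):dx=-5,dy=-8->C
  (4,6):dx=-1,dy=-1->C; (4,7):dx=-6,dy=-9->C; (5,6):dx=+4,dy=+7->C; (5,7):dx=-1,dy=-1->C
  (6,7):dx=-5,dy=-8->C
Step 2: C = 13, D = 8, total pairs = 21.
Step 3: tau = (C - D)/(n(n-1)/2) = (13 - 8)/21 = 0.238095.
Step 4: Exact two-sided p-value (enumerate n! = 5040 permutations of y under H0): p = 0.561905.
Step 5: alpha = 0.05. fail to reject H0.

tau_b = 0.2381 (C=13, D=8), p = 0.561905, fail to reject H0.


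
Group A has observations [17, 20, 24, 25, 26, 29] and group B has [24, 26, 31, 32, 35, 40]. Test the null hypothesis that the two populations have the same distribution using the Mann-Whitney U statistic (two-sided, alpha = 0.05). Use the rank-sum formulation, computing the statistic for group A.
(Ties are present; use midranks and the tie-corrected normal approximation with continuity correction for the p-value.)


Step 1: Combine and sort all 12 observations; assign midranks.
sorted (value, group): (17,X), (20,X), (24,X), (24,Y), (25,X), (26,X), (26,Y), (29,X), (31,Y), (32,Y), (35,Y), (40,Y)
ranks: 17->1, 20->2, 24->3.5, 24->3.5, 25->5, 26->6.5, 26->6.5, 29->8, 31->9, 32->10, 35->11, 40->12
Step 2: Rank sum for X: R1 = 1 + 2 + 3.5 + 5 + 6.5 + 8 = 26.
Step 3: U_X = R1 - n1(n1+1)/2 = 26 - 6*7/2 = 26 - 21 = 5.
       U_Y = n1*n2 - U_X = 36 - 5 = 31.
Step 4: Ties are present, so use the tie-corrected normal approximation (with continuity correction) for the p-value.
Step 5: p-value = 0.044576; compare to alpha = 0.05. reject H0.

U_X = 5, p = 0.044576, reject H0 at alpha = 0.05.


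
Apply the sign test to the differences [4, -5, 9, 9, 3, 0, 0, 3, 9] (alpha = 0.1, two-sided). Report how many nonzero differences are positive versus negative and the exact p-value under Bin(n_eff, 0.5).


Step 1: Discard zero differences. Original n = 9; n_eff = number of nonzero differences = 7.
Nonzero differences (with sign): +4, -5, +9, +9, +3, +3, +9
Step 2: Count signs: positive = 6, negative = 1.
Step 3: Under H0: P(positive) = 0.5, so the number of positives S ~ Bin(7, 0.5).
Step 4: Two-sided exact p-value = sum of Bin(7,0.5) probabilities at or below the observed probability = 0.125000.
Step 5: alpha = 0.1. fail to reject H0.

n_eff = 7, pos = 6, neg = 1, p = 0.125000, fail to reject H0.


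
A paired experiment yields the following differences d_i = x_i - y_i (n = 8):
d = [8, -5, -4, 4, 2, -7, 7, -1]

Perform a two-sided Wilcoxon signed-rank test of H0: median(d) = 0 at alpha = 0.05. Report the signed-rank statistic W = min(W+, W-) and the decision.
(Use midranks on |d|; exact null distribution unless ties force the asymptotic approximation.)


Step 1: Drop any zero differences (none here) and take |d_i|.
|d| = [8, 5, 4, 4, 2, 7, 7, 1]
Step 2: Midrank |d_i| (ties get averaged ranks).
ranks: |8|->8, |5|->5, |4|->3.5, |4|->3.5, |2|->2, |7|->6.5, |7|->6.5, |1|->1
Step 3: Attach original signs; sum ranks with positive sign and with negative sign.
W+ = 8 + 3.5 + 2 + 6.5 = 20
W- = 5 + 3.5 + 6.5 + 1 = 16
(Check: W+ + W- = 36 should equal n(n+1)/2 = 36.)
Step 4: Test statistic W = min(W+, W-) = 16.
Step 5: Ties in |d|, so use the tie-corrected normal approximation.
        E[W] = n(n+1)/4 = 8*9/4 = 18.
        Tie groups: |d|=4 (t=2), |d|=7 (t=2); sum(t^3 - t) = 12.
        Var[W] = n(n+1)(2n+1)/24 - sum(t^3-t)/48 = 1224/24 - 12/48 = 50.75.
        z = (W - E[W]) / sqrt(Var[W]) = (16 - 18) / 7.1239 = -0.2807.
        Two-sided p = 2*Phi(z) = 0.778906.
Step 6: alpha = 0.05. fail to reject H0.

W+ = 20, W- = 16, W = min = 16, p = 0.778906, fail to reject H0.


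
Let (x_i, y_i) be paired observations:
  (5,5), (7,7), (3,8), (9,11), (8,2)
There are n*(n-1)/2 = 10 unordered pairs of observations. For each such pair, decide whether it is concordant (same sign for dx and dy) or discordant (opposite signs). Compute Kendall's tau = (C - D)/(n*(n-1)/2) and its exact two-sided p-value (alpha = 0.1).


Step 1: Enumerate the 10 unordered pairs (i,j) with i<j and classify each by sign(x_j-x_i) * sign(y_j-y_i).
  (1,2):dx=+2,dy=+2->C; (1,3):dx=-2,dy=+3->D; (1,4):dx=+4,dy=+6->C; (1,5):dx=+3,dy=-3->D
  (2,3):dx=-4,dy=+1->D; (2,4):dx=+2,dy=+4->C; (2,5):dx=+1,dy=-5->D; (3,4):dx=+6,dy=+3->C
  (3,5):dx=+5,dy=-6->D; (4,5):dx=-1,dy=-9->C
Step 2: C = 5, D = 5, total pairs = 10.
Step 3: tau = (C - D)/(n(n-1)/2) = (5 - 5)/10 = 0.000000.
Step 4: Exact two-sided p-value (enumerate n! = 120 permutations of y under H0): p = 1.000000.
Step 5: alpha = 0.1. fail to reject H0.

tau_b = 0.0000 (C=5, D=5), p = 1.000000, fail to reject H0.


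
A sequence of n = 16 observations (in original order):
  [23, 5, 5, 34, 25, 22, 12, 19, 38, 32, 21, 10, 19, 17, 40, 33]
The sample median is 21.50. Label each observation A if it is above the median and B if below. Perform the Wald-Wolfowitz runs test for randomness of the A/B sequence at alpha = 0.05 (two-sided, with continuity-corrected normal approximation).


Step 1: Compute median = 21.50; label A = above, B = below.
Labels in order: ABBAAABBAABBBBAA  (n_A = 8, n_B = 8)
Step 2: Count runs R = 7.
Step 3: Under H0 (random ordering), E[R] = 2*n_A*n_B/(n_A+n_B) + 1 = 2*8*8/16 + 1 = 9.0000.
        Var[R] = 2*n_A*n_B*(2*n_A*n_B - n_A - n_B) / ((n_A+n_B)^2 * (n_A+n_B-1)) = 14336/3840 = 3.7333.
        SD[R] = 1.9322.
Step 4: Continuity-corrected z = (R + 0.5 - E[R]) / SD[R] = (7 + 0.5 - 9.0000) / 1.9322 = -0.7763.
Step 5: Two-sided p-value via normal approximation = 2*(1 - Phi(|z|)) = 0.437558.
Step 6: alpha = 0.05. fail to reject H0.

R = 7, z = -0.7763, p = 0.437558, fail to reject H0.


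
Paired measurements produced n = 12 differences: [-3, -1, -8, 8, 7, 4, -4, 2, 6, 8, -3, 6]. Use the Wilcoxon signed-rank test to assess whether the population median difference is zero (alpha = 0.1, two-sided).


Step 1: Drop any zero differences (none here) and take |d_i|.
|d| = [3, 1, 8, 8, 7, 4, 4, 2, 6, 8, 3, 6]
Step 2: Midrank |d_i| (ties get averaged ranks).
ranks: |3|->3.5, |1|->1, |8|->11, |8|->11, |7|->9, |4|->5.5, |4|->5.5, |2|->2, |6|->7.5, |8|->11, |3|->3.5, |6|->7.5
Step 3: Attach original signs; sum ranks with positive sign and with negative sign.
W+ = 11 + 9 + 5.5 + 2 + 7.5 + 11 + 7.5 = 53.5
W- = 3.5 + 1 + 11 + 5.5 + 3.5 = 24.5
(Check: W+ + W- = 78 should equal n(n+1)/2 = 78.)
Step 4: Test statistic W = min(W+, W-) = 24.5.
Step 5: Ties in |d|, so use the tie-corrected normal approximation.
        E[W] = n(n+1)/4 = 12*13/4 = 39.
        Tie groups: |d|=3 (t=2), |d|=4 (t=2), |d|=6 (t=2), |d|=8 (t=3); sum(t^3 - t) = 42.
        Var[W] = n(n+1)(2n+1)/24 - sum(t^3-t)/48 = 3900/24 - 42/48 = 161.625.
        z = (W - E[W]) / sqrt(Var[W]) = (24.5 - 39) / 12.7132 = -1.1405.
        Two-sided p = 2*Phi(z) = 0.254058.
Step 6: alpha = 0.1. fail to reject H0.

W+ = 53.5, W- = 24.5, W = min = 24.5, p = 0.254058, fail to reject H0.


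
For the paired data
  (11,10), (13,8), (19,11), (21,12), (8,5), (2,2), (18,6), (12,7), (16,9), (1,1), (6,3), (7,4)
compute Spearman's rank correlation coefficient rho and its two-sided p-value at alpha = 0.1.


Step 1: Rank x and y separately (midranks; no ties here).
rank(x): 11->6, 13->8, 19->11, 21->12, 8->5, 2->2, 18->10, 12->7, 16->9, 1->1, 6->3, 7->4
rank(y): 10->10, 8->8, 11->11, 12->12, 5->5, 2->2, 6->6, 7->7, 9->9, 1->1, 3->3, 4->4
Step 2: d_i = R_x(i) - R_y(i); compute d_i^2.
  (6-10)^2=16, (8-8)^2=0, (11-11)^2=0, (12-12)^2=0, (5-5)^2=0, (2-2)^2=0, (10-6)^2=16, (7-7)^2=0, (9-9)^2=0, (1-1)^2=0, (3-3)^2=0, (4-4)^2=0
sum(d^2) = 32.
Step 3: rho = 1 - 6*32 / (12*(12^2 - 1)) = 1 - 192/1716 = 0.888112.
Step 4: Under H0, t = rho * sqrt((n-2)/(1-rho^2)) = 6.1103 ~ t(10).
Step 5: Two-sided p-value from the t-distribution with 10 df = 0.000114.
Step 6: alpha = 0.1. reject H0.

rho = 0.8881, p = 0.000114, reject H0 at alpha = 0.1.


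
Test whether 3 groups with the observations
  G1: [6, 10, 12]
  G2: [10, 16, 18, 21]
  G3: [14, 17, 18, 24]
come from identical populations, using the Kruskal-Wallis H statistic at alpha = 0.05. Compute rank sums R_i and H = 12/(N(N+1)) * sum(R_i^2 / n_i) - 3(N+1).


Step 1: Combine all N = 11 observations and assign midranks.
sorted (value, group, rank): (6,G1,1), (10,G1,2.5), (10,G2,2.5), (12,G1,4), (14,G3,5), (16,G2,6), (17,G3,7), (18,G2,8.5), (18,G3,8.5), (21,G2,10), (24,G3,11)
Step 2: Sum ranks within each group.
R_1 = 7.5 (n_1 = 3)
R_2 = 27 (n_2 = 4)
R_3 = 31.5 (n_3 = 4)
Step 3: H = 12/(N(N+1)) * sum(R_i^2/n_i) - 3(N+1)
     = 12/(11*12) * (7.5^2/3 + 27^2/4 + 31.5^2/4) - 3*12
     = 0.090909 * 449.062 - 36
     = 4.823864.
Step 4: Ties present; correction factor C = 1 - 12/(11^3 - 11) = 0.990909. Corrected H = 4.823864 / 0.990909 = 4.868119.
Step 5: Under H0, H ~ chi^2(2); p-value = 0.087680.
Step 6: alpha = 0.05. fail to reject H0.

H = 4.8681, df = 2, p = 0.087680, fail to reject H0.


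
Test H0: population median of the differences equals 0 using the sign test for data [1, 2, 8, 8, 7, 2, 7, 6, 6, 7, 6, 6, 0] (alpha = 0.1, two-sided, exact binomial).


Step 1: Discard zero differences. Original n = 13; n_eff = number of nonzero differences = 12.
Nonzero differences (with sign): +1, +2, +8, +8, +7, +2, +7, +6, +6, +7, +6, +6
Step 2: Count signs: positive = 12, negative = 0.
Step 3: Under H0: P(positive) = 0.5, so the number of positives S ~ Bin(12, 0.5).
Step 4: Two-sided exact p-value = sum of Bin(12,0.5) probabilities at or below the observed probability = 0.000488.
Step 5: alpha = 0.1. reject H0.

n_eff = 12, pos = 12, neg = 0, p = 0.000488, reject H0.


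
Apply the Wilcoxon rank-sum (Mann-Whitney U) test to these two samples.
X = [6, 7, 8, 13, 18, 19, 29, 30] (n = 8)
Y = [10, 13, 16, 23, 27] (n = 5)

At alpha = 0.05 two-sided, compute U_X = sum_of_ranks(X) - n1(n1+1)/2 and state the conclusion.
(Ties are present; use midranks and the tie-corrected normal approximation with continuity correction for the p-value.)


Step 1: Combine and sort all 13 observations; assign midranks.
sorted (value, group): (6,X), (7,X), (8,X), (10,Y), (13,X), (13,Y), (16,Y), (18,X), (19,X), (23,Y), (27,Y), (29,X), (30,X)
ranks: 6->1, 7->2, 8->3, 10->4, 13->5.5, 13->5.5, 16->7, 18->8, 19->9, 23->10, 27->11, 29->12, 30->13
Step 2: Rank sum for X: R1 = 1 + 2 + 3 + 5.5 + 8 + 9 + 12 + 13 = 53.5.
Step 3: U_X = R1 - n1(n1+1)/2 = 53.5 - 8*9/2 = 53.5 - 36 = 17.5.
       U_Y = n1*n2 - U_X = 40 - 17.5 = 22.5.
Step 4: Ties are present, so use the tie-corrected normal approximation (with continuity correction) for the p-value.
Step 5: p-value = 0.769390; compare to alpha = 0.05. fail to reject H0.

U_X = 17.5, p = 0.769390, fail to reject H0 at alpha = 0.05.


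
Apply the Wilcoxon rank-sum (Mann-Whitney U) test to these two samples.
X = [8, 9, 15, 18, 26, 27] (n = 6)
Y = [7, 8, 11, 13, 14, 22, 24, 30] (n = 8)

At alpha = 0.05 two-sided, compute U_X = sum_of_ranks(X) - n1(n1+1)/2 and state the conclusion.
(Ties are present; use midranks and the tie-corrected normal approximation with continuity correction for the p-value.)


Step 1: Combine and sort all 14 observations; assign midranks.
sorted (value, group): (7,Y), (8,X), (8,Y), (9,X), (11,Y), (13,Y), (14,Y), (15,X), (18,X), (22,Y), (24,Y), (26,X), (27,X), (30,Y)
ranks: 7->1, 8->2.5, 8->2.5, 9->4, 11->5, 13->6, 14->7, 15->8, 18->9, 22->10, 24->11, 26->12, 27->13, 30->14
Step 2: Rank sum for X: R1 = 2.5 + 4 + 8 + 9 + 12 + 13 = 48.5.
Step 3: U_X = R1 - n1(n1+1)/2 = 48.5 - 6*7/2 = 48.5 - 21 = 27.5.
       U_Y = n1*n2 - U_X = 48 - 27.5 = 20.5.
Step 4: Ties are present, so use the tie-corrected normal approximation (with continuity correction) for the p-value.
Step 5: p-value = 0.698220; compare to alpha = 0.05. fail to reject H0.

U_X = 27.5, p = 0.698220, fail to reject H0 at alpha = 0.05.


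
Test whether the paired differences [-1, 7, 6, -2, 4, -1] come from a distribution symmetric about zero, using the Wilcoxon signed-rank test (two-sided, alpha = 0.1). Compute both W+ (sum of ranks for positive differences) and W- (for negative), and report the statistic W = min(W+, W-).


Step 1: Drop any zero differences (none here) and take |d_i|.
|d| = [1, 7, 6, 2, 4, 1]
Step 2: Midrank |d_i| (ties get averaged ranks).
ranks: |1|->1.5, |7|->6, |6|->5, |2|->3, |4|->4, |1|->1.5
Step 3: Attach original signs; sum ranks with positive sign and with negative sign.
W+ = 6 + 5 + 4 = 15
W- = 1.5 + 3 + 1.5 = 6
(Check: W+ + W- = 21 should equal n(n+1)/2 = 21.)
Step 4: Test statistic W = min(W+, W-) = 6.
Step 5: Ties in |d|, so use the tie-corrected normal approximation.
        E[W] = n(n+1)/4 = 6*7/4 = 10.5.
        Tie groups: |d|=1 (t=2); sum(t^3 - t) = 6.
        Var[W] = n(n+1)(2n+1)/24 - sum(t^3-t)/48 = 546/24 - 6/48 = 22.625.
        z = (W - E[W]) / sqrt(Var[W]) = (6 - 10.5) / 4.7566 = -0.9461.
        Two-sided p = 2*Phi(z) = 0.344118.
Step 6: alpha = 0.1. fail to reject H0.

W+ = 15, W- = 6, W = min = 6, p = 0.344118, fail to reject H0.


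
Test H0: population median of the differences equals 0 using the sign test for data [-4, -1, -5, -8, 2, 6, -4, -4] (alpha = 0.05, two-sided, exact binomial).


Step 1: Discard zero differences. Original n = 8; n_eff = number of nonzero differences = 8.
Nonzero differences (with sign): -4, -1, -5, -8, +2, +6, -4, -4
Step 2: Count signs: positive = 2, negative = 6.
Step 3: Under H0: P(positive) = 0.5, so the number of positives S ~ Bin(8, 0.5).
Step 4: Two-sided exact p-value = sum of Bin(8,0.5) probabilities at or below the observed probability = 0.289062.
Step 5: alpha = 0.05. fail to reject H0.

n_eff = 8, pos = 2, neg = 6, p = 0.289062, fail to reject H0.


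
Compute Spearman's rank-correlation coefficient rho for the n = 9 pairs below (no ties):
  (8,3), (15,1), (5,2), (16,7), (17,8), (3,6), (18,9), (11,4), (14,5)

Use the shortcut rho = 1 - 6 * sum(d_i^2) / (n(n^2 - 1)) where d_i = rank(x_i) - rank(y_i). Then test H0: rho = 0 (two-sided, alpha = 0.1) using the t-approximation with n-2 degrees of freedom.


Step 1: Rank x and y separately (midranks; no ties here).
rank(x): 8->3, 15->6, 5->2, 16->7, 17->8, 3->1, 18->9, 11->4, 14->5
rank(y): 3->3, 1->1, 2->2, 7->7, 8->8, 6->6, 9->9, 4->4, 5->5
Step 2: d_i = R_x(i) - R_y(i); compute d_i^2.
  (3-3)^2=0, (6-1)^2=25, (2-2)^2=0, (7-7)^2=0, (8-8)^2=0, (1-6)^2=25, (9-9)^2=0, (4-4)^2=0, (5-5)^2=0
sum(d^2) = 50.
Step 3: rho = 1 - 6*50 / (9*(9^2 - 1)) = 1 - 300/720 = 0.583333.
Step 4: Under H0, t = rho * sqrt((n-2)/(1-rho^2)) = 1.9001 ~ t(7).
Step 5: Two-sided p-value from the t-distribution with 7 df = 0.099186.
Step 6: alpha = 0.1. reject H0.

rho = 0.5833, p = 0.099186, reject H0 at alpha = 0.1.


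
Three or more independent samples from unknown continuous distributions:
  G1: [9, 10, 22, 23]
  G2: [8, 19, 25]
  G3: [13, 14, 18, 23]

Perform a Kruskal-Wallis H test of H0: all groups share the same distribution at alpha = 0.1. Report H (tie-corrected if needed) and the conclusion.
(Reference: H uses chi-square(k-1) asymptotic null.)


Step 1: Combine all N = 11 observations and assign midranks.
sorted (value, group, rank): (8,G2,1), (9,G1,2), (10,G1,3), (13,G3,4), (14,G3,5), (18,G3,6), (19,G2,7), (22,G1,8), (23,G1,9.5), (23,G3,9.5), (25,G2,11)
Step 2: Sum ranks within each group.
R_1 = 22.5 (n_1 = 4)
R_2 = 19 (n_2 = 3)
R_3 = 24.5 (n_3 = 4)
Step 3: H = 12/(N(N+1)) * sum(R_i^2/n_i) - 3(N+1)
     = 12/(11*12) * (22.5^2/4 + 19^2/3 + 24.5^2/4) - 3*12
     = 0.090909 * 396.958 - 36
     = 0.087121.
Step 4: Ties present; correction factor C = 1 - 6/(11^3 - 11) = 0.995455. Corrected H = 0.087121 / 0.995455 = 0.087519.
Step 5: Under H0, H ~ chi^2(2); p-value = 0.957184.
Step 6: alpha = 0.1. fail to reject H0.

H = 0.0875, df = 2, p = 0.957184, fail to reject H0.


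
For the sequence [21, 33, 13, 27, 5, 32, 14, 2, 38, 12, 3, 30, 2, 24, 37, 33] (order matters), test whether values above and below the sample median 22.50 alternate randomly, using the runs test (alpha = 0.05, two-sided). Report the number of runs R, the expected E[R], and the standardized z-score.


Step 1: Compute median = 22.50; label A = above, B = below.
Labels in order: BABABABBABBABAAA  (n_A = 8, n_B = 8)
Step 2: Count runs R = 12.
Step 3: Under H0 (random ordering), E[R] = 2*n_A*n_B/(n_A+n_B) + 1 = 2*8*8/16 + 1 = 9.0000.
        Var[R] = 2*n_A*n_B*(2*n_A*n_B - n_A - n_B) / ((n_A+n_B)^2 * (n_A+n_B-1)) = 14336/3840 = 3.7333.
        SD[R] = 1.9322.
Step 4: Continuity-corrected z = (R - 0.5 - E[R]) / SD[R] = (12 - 0.5 - 9.0000) / 1.9322 = 1.2939.
Step 5: Two-sided p-value via normal approximation = 2*(1 - Phi(|z|)) = 0.195709.
Step 6: alpha = 0.05. fail to reject H0.

R = 12, z = 1.2939, p = 0.195709, fail to reject H0.


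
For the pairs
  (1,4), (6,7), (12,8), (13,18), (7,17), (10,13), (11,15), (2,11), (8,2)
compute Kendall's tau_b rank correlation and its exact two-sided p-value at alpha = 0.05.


Step 1: Enumerate the 36 unordered pairs (i,j) with i<j and classify each by sign(x_j-x_i) * sign(y_j-y_i).
  (1,2):dx=+5,dy=+3->C; (1,3):dx=+11,dy=+4->C; (1,4):dx=+12,dy=+14->C; (1,5):dx=+6,dy=+13->C
  (1,6):dx=+9,dy=+9->C; (1,7):dx=+10,dy=+11->C; (1,8):dx=+1,dy=+7->C; (1,9):dx=+7,dy=-2->D
  (2,3):dx=+6,dy=+1->C; (2,4):dx=+7,dy=+11->C; (2,5):dx=+1,dy=+10->C; (2,6):dx=+4,dy=+6->C
  (2,7):dx=+5,dy=+8->C; (2,8):dx=-4,dy=+4->D; (2,9):dx=+2,dy=-5->D; (3,4):dx=+1,dy=+10->C
  (3,5):dx=-5,dy=+9->D; (3,6):dx=-2,dy=+5->D; (3,7):dx=-1,dy=+7->D; (3,8):dx=-10,dy=+3->D
  (3,9):dx=-4,dy=-6->C; (4,5):dx=-6,dy=-1->C; (4,6):dx=-3,dy=-5->C; (4,7):dx=-2,dy=-3->C
  (4,8):dx=-11,dy=-7->C; (4,9):dx=-5,dy=-16->C; (5,6):dx=+3,dy=-4->D; (5,7):dx=+4,dy=-2->D
  (5,8):dx=-5,dy=-6->C; (5,9):dx=+1,dy=-15->D; (6,7):dx=+1,dy=+2->C; (6,8):dx=-8,dy=-2->C
  (6,9):dx=-2,dy=-11->C; (7,8):dx=-9,dy=-4->C; (7,9):dx=-3,dy=-13->C; (8,9):dx=+6,dy=-9->D
Step 2: C = 25, D = 11, total pairs = 36.
Step 3: tau = (C - D)/(n(n-1)/2) = (25 - 11)/36 = 0.388889.
Step 4: Exact two-sided p-value (enumerate n! = 362880 permutations of y under H0): p = 0.180181.
Step 5: alpha = 0.05. fail to reject H0.

tau_b = 0.3889 (C=25, D=11), p = 0.180181, fail to reject H0.


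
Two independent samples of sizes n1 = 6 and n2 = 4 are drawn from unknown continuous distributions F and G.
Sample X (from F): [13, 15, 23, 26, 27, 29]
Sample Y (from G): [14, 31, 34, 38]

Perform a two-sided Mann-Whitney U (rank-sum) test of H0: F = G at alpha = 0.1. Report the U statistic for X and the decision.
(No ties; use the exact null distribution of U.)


Step 1: Combine and sort all 10 observations; assign midranks.
sorted (value, group): (13,X), (14,Y), (15,X), (23,X), (26,X), (27,X), (29,X), (31,Y), (34,Y), (38,Y)
ranks: 13->1, 14->2, 15->3, 23->4, 26->5, 27->6, 29->7, 31->8, 34->9, 38->10
Step 2: Rank sum for X: R1 = 1 + 3 + 4 + 5 + 6 + 7 = 26.
Step 3: U_X = R1 - n1(n1+1)/2 = 26 - 6*7/2 = 26 - 21 = 5.
       U_Y = n1*n2 - U_X = 24 - 5 = 19.
Step 4: No ties, so the exact null distribution of U (based on enumerating the C(10,6) = 210 equally likely rank assignments) gives the two-sided p-value.
Step 5: p-value = 0.171429; compare to alpha = 0.1. fail to reject H0.

U_X = 5, p = 0.171429, fail to reject H0 at alpha = 0.1.


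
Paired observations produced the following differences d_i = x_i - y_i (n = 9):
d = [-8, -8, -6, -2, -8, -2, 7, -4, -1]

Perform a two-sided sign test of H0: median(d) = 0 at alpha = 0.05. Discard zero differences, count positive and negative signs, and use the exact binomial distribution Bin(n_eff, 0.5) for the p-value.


Step 1: Discard zero differences. Original n = 9; n_eff = number of nonzero differences = 9.
Nonzero differences (with sign): -8, -8, -6, -2, -8, -2, +7, -4, -1
Step 2: Count signs: positive = 1, negative = 8.
Step 3: Under H0: P(positive) = 0.5, so the number of positives S ~ Bin(9, 0.5).
Step 4: Two-sided exact p-value = sum of Bin(9,0.5) probabilities at or below the observed probability = 0.039062.
Step 5: alpha = 0.05. reject H0.

n_eff = 9, pos = 1, neg = 8, p = 0.039062, reject H0.


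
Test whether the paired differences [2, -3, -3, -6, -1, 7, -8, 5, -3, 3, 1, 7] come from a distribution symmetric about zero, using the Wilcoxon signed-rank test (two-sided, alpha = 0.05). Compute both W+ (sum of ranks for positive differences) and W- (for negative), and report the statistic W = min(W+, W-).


Step 1: Drop any zero differences (none here) and take |d_i|.
|d| = [2, 3, 3, 6, 1, 7, 8, 5, 3, 3, 1, 7]
Step 2: Midrank |d_i| (ties get averaged ranks).
ranks: |2|->3, |3|->5.5, |3|->5.5, |6|->9, |1|->1.5, |7|->10.5, |8|->12, |5|->8, |3|->5.5, |3|->5.5, |1|->1.5, |7|->10.5
Step 3: Attach original signs; sum ranks with positive sign and with negative sign.
W+ = 3 + 10.5 + 8 + 5.5 + 1.5 + 10.5 = 39
W- = 5.5 + 5.5 + 9 + 1.5 + 12 + 5.5 = 39
(Check: W+ + W- = 78 should equal n(n+1)/2 = 78.)
Step 4: Test statistic W = min(W+, W-) = 39.
Step 5: Ties in |d|, so use the tie-corrected normal approximation.
        E[W] = n(n+1)/4 = 12*13/4 = 39.
        Tie groups: |d|=1 (t=2), |d|=3 (t=4), |d|=7 (t=2); sum(t^3 - t) = 72.
        Var[W] = n(n+1)(2n+1)/24 - sum(t^3-t)/48 = 3900/24 - 72/48 = 161.
        z = (W - E[W]) / sqrt(Var[W]) = (39 - 39) / 12.6886 = 0.0000.
        Two-sided p = 2*Phi(z) = 1.000000.
Step 6: alpha = 0.05. fail to reject H0.

W+ = 39, W- = 39, W = min = 39, p = 1.000000, fail to reject H0.


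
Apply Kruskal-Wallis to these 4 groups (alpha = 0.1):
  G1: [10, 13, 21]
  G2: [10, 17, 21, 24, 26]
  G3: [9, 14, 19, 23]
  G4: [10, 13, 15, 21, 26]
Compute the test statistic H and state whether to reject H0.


Step 1: Combine all N = 17 observations and assign midranks.
sorted (value, group, rank): (9,G3,1), (10,G1,3), (10,G2,3), (10,G4,3), (13,G1,5.5), (13,G4,5.5), (14,G3,7), (15,G4,8), (17,G2,9), (19,G3,10), (21,G1,12), (21,G2,12), (21,G4,12), (23,G3,14), (24,G2,15), (26,G2,16.5), (26,G4,16.5)
Step 2: Sum ranks within each group.
R_1 = 20.5 (n_1 = 3)
R_2 = 55.5 (n_2 = 5)
R_3 = 32 (n_3 = 4)
R_4 = 45 (n_4 = 5)
Step 3: H = 12/(N(N+1)) * sum(R_i^2/n_i) - 3(N+1)
     = 12/(17*18) * (20.5^2/3 + 55.5^2/5 + 32^2/4 + 45^2/5) - 3*18
     = 0.039216 * 1417.13 - 54
     = 1.573856.
Step 4: Ties present; correction factor C = 1 - 60/(17^3 - 17) = 0.987745. Corrected H = 1.573856 / 0.987745 = 1.593383.
Step 5: Under H0, H ~ chi^2(3); p-value = 0.660891.
Step 6: alpha = 0.1. fail to reject H0.

H = 1.5934, df = 3, p = 0.660891, fail to reject H0.


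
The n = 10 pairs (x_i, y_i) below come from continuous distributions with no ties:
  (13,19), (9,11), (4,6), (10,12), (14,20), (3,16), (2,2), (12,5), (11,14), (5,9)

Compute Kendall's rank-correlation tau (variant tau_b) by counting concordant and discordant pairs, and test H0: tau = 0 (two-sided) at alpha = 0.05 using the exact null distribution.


Step 1: Enumerate the 45 unordered pairs (i,j) with i<j and classify each by sign(x_j-x_i) * sign(y_j-y_i).
  (1,2):dx=-4,dy=-8->C; (1,3):dx=-9,dy=-13->C; (1,4):dx=-3,dy=-7->C; (1,5):dx=+1,dy=+1->C
  (1,6):dx=-10,dy=-3->C; (1,7):dx=-11,dy=-17->C; (1,8):dx=-1,dy=-14->C; (1,9):dx=-2,dy=-5->C
  (1,10):dx=-8,dy=-10->C; (2,3):dx=-5,dy=-5->C; (2,4):dx=+1,dy=+1->C; (2,5):dx=+5,dy=+9->C
  (2,6):dx=-6,dy=+5->D; (2,7):dx=-7,dy=-9->C; (2,8):dx=+3,dy=-6->D; (2,9):dx=+2,dy=+3->C
  (2,10):dx=-4,dy=-2->C; (3,4):dx=+6,dy=+6->C; (3,5):dx=+10,dy=+14->C; (3,6):dx=-1,dy=+10->D
  (3,7):dx=-2,dy=-4->C; (3,8):dx=+8,dy=-1->D; (3,9):dx=+7,dy=+8->C; (3,10):dx=+1,dy=+3->C
  (4,5):dx=+4,dy=+8->C; (4,6):dx=-7,dy=+4->D; (4,7):dx=-8,dy=-10->C; (4,8):dx=+2,dy=-7->D
  (4,9):dx=+1,dy=+2->C; (4,10):dx=-5,dy=-3->C; (5,6):dx=-11,dy=-4->C; (5,7):dx=-12,dy=-18->C
  (5,8):dx=-2,dy=-15->C; (5,9):dx=-3,dy=-6->C; (5,10):dx=-9,dy=-11->C; (6,7):dx=-1,dy=-14->C
  (6,8):dx=+9,dy=-11->D; (6,9):dx=+8,dy=-2->D; (6,10):dx=+2,dy=-7->D; (7,8):dx=+10,dy=+3->C
  (7,9):dx=+9,dy=+12->C; (7,10):dx=+3,dy=+7->C; (8,9):dx=-1,dy=+9->D; (8,10):dx=-7,dy=+4->D
  (9,10):dx=-6,dy=-5->C
Step 2: C = 34, D = 11, total pairs = 45.
Step 3: tau = (C - D)/(n(n-1)/2) = (34 - 11)/45 = 0.511111.
Step 4: Exact two-sided p-value (enumerate n! = 3628800 permutations of y under H0): p = 0.046623.
Step 5: alpha = 0.05. reject H0.

tau_b = 0.5111 (C=34, D=11), p = 0.046623, reject H0.


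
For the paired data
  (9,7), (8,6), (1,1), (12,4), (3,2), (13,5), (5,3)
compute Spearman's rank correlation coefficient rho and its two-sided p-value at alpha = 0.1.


Step 1: Rank x and y separately (midranks; no ties here).
rank(x): 9->5, 8->4, 1->1, 12->6, 3->2, 13->7, 5->3
rank(y): 7->7, 6->6, 1->1, 4->4, 2->2, 5->5, 3->3
Step 2: d_i = R_x(i) - R_y(i); compute d_i^2.
  (5-7)^2=4, (4-6)^2=4, (1-1)^2=0, (6-4)^2=4, (2-2)^2=0, (7-5)^2=4, (3-3)^2=0
sum(d^2) = 16.
Step 3: rho = 1 - 6*16 / (7*(7^2 - 1)) = 1 - 96/336 = 0.714286.
Step 4: Under H0, t = rho * sqrt((n-2)/(1-rho^2)) = 2.2822 ~ t(5).
Step 5: Two-sided p-value from the t-distribution with 5 df = 0.071344.
Step 6: alpha = 0.1. reject H0.

rho = 0.7143, p = 0.071344, reject H0 at alpha = 0.1.


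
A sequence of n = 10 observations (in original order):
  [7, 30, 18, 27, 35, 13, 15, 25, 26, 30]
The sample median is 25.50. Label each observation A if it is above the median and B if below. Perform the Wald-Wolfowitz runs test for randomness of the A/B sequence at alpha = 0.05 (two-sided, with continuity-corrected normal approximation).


Step 1: Compute median = 25.50; label A = above, B = below.
Labels in order: BABAABBBAA  (n_A = 5, n_B = 5)
Step 2: Count runs R = 6.
Step 3: Under H0 (random ordering), E[R] = 2*n_A*n_B/(n_A+n_B) + 1 = 2*5*5/10 + 1 = 6.0000.
        Var[R] = 2*n_A*n_B*(2*n_A*n_B - n_A - n_B) / ((n_A+n_B)^2 * (n_A+n_B-1)) = 2000/900 = 2.2222.
        SD[R] = 1.4907.
Step 4: R = E[R], so z = 0 with no continuity correction.
Step 5: Two-sided p-value via normal approximation = 2*(1 - Phi(|z|)) = 1.000000.
Step 6: alpha = 0.05. fail to reject H0.

R = 6, z = 0.0000, p = 1.000000, fail to reject H0.


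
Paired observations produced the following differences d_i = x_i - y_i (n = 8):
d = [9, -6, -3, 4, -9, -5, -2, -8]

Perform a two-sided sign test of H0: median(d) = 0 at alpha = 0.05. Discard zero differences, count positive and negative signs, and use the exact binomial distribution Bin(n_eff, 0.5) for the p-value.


Step 1: Discard zero differences. Original n = 8; n_eff = number of nonzero differences = 8.
Nonzero differences (with sign): +9, -6, -3, +4, -9, -5, -2, -8
Step 2: Count signs: positive = 2, negative = 6.
Step 3: Under H0: P(positive) = 0.5, so the number of positives S ~ Bin(8, 0.5).
Step 4: Two-sided exact p-value = sum of Bin(8,0.5) probabilities at or below the observed probability = 0.289062.
Step 5: alpha = 0.05. fail to reject H0.

n_eff = 8, pos = 2, neg = 6, p = 0.289062, fail to reject H0.
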